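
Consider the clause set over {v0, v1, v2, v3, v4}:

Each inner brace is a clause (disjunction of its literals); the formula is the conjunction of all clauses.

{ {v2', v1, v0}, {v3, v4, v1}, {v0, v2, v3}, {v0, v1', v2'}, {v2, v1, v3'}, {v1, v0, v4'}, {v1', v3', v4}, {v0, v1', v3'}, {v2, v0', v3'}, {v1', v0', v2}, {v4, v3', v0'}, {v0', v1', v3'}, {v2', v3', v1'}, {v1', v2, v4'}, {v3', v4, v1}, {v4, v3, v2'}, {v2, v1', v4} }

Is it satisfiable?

Yes, satisfiable

Case v2 = 0:
Case v0 = 1:
(v3') alone gives v3 = 0.
(v1') alone gives v1 = 0.
(v4) alone gives v4 = 1.
Every clause now holds.
A satisfying assignment: v0: 1; v1: 0; v2: 0; v3: 0; v4: 1.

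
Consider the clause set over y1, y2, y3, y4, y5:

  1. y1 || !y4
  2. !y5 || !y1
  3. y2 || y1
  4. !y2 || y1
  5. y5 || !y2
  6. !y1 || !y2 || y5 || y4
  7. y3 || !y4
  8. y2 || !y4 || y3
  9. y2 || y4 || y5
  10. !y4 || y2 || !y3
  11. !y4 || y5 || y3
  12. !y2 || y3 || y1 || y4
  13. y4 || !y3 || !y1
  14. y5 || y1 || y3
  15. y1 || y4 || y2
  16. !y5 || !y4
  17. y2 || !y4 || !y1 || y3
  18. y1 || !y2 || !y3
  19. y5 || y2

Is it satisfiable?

Try y1 = true.
The clause (!y5) is unit, so y5 = false.
The clause (!y2) is unit, so y2 = false.
Now (y2) is unsatisfied and unit — conflict.
That branch fails; take y1 = false instead.
The clause (!y4) is unit, so y4 = false.
The clause (y2) is unit, so y2 = true.
Now (!y2) is unsatisfied and unit — conflict.
Both values of y1 lead to a conflict.
No assignment satisfies every clause.

Unsatisfiable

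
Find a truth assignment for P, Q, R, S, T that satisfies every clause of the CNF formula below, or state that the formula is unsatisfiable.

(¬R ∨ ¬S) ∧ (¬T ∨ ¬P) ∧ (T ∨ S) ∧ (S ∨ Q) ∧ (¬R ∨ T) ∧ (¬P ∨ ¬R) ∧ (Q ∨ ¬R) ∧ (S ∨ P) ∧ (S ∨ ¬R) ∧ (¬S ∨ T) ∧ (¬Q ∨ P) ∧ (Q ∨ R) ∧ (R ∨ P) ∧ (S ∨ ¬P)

Suppose R = False.
From the singleton clause (Q), Q = True.
From the singleton clause (P), P = True.
From the singleton clause (¬T), T = False.
From the singleton clause (S), S = True.
That conflicts with the unit clause (¬S).
So R must be the other value — set R = True.
From the singleton clause (¬S), S = False.
That conflicts with the unit clause (S).
Both values of R lead to a conflict.

UNSATISFIABLE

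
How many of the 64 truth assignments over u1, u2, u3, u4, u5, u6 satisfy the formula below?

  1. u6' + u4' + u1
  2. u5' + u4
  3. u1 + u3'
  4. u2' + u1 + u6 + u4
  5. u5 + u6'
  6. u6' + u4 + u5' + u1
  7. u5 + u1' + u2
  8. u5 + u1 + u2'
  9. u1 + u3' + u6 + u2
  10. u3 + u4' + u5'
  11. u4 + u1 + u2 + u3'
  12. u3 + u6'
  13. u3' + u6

6

There are 2^6 = 64 truth assignments over (u1, u2, u3, u4, u5, u6).
Split on u6. With u6 = 1, the clauses containing u6 are satisfied and u6' drops from the rest; 2 of the 2^5 = 32 assignments to the other variables satisfy what remains.
With u6 = 0, by the same count on the reduced clause set, 4 assignments work.
(One model: u1=F, u2=F, u3=F, u4=F, u5=F, u6=F.)
Total: 2 + 4 = 6.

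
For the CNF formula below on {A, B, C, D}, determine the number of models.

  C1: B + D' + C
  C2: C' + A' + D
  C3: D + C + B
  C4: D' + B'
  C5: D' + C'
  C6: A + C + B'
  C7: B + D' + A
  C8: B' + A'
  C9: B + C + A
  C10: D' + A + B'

There are 2^4 = 16 truth assignments over (A, B, C, D).
Check each against the 10 clauses (columns in the order A, B, C, D):
  F F F F  ✗ fails (D + C + B)
  F F F T  ✗ fails (B + D' + C)
  F F T F  ✓ satisfies all
  F F T T  ✗ fails (D' + C')
  F T F F  ✗ fails (A + C + B')
  F T F T  ✗ fails (D' + B')
  F T T F  ✓ satisfies all
  F T T T  ✗ fails (D' + B')
  T F F F  ✗ fails (D + C + B)
  T F F T  ✗ fails (B + D' + C)
  T F T F  ✗ fails (C' + A' + D)
  T F T T  ✗ fails (D' + C')
  T T F F  ✗ fails (B' + A')
  T T F T  ✗ fails (D' + B')
  T T T F  ✗ fails (C' + A' + D)
  T T T T  ✗ fails (D' + B')
2 of the 16 rows are models.

2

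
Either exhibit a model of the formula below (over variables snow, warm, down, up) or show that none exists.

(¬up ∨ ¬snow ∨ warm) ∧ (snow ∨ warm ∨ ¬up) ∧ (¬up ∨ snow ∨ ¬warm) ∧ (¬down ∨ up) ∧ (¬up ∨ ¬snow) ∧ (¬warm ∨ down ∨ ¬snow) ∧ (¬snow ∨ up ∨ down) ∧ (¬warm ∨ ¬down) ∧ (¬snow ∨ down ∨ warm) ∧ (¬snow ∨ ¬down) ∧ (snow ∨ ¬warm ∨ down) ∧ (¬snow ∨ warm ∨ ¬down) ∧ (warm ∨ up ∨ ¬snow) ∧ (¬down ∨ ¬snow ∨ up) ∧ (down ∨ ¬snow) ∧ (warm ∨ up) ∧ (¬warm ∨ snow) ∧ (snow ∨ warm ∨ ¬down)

Try down = False.
From the singleton clause (¬snow), snow = False.
From the singleton clause (¬warm), warm = False.
From the singleton clause (¬up), up = False.
That conflicts with the unit clause (up).
That branch fails; take down = True instead.
From the singleton clause (up), up = True.
From the singleton clause (¬snow), snow = False.
From the singleton clause (warm), warm = True.
That conflicts with the unit clause (¬warm).
Both values of down lead to a conflict.

UNSATISFIABLE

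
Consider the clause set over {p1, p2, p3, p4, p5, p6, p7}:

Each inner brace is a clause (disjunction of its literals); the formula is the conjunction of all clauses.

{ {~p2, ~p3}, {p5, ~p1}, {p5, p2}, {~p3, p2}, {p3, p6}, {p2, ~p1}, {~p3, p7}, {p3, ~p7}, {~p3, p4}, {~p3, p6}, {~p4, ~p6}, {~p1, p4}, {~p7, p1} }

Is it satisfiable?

Satisfiable

Suppose p2 = 1.
The clause (~p3) is unit, so p3 = 0.
The clause (p6) is unit, so p6 = 1.
The clause (~p7) is unit, so p7 = 0.
The clause (~p4) is unit, so p4 = 0.
The clause (~p1) is unit, so p1 = 0.
All clauses hold; p5 can take either value.
A satisfying assignment: p1=0,  p2=1,  p3=0,  p4=0,  p5=1,  p6=1,  p7=0.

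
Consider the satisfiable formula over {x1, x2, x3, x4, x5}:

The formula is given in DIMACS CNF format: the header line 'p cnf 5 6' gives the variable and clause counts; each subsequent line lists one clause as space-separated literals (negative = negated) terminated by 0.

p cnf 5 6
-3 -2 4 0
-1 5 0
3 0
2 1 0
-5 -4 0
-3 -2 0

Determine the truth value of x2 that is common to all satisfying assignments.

Suppose x2 = True.
(x3) alone gives x3 = True.
But (¬x3) is also a unit clause — contradiction.
So every satisfying assignment has x2 = False.

False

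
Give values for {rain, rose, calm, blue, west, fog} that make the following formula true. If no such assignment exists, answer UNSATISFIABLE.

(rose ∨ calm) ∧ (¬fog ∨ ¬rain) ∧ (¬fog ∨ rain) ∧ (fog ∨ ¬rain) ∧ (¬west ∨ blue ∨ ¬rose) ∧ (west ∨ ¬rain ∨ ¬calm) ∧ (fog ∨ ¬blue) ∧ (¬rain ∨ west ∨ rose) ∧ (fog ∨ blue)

UNSATISFIABLE

Suppose rose = True.
Suppose fog = False.
From the singleton clause (¬rain), rain = False.
From the singleton clause (¬blue), blue = False.
But (blue) is also a unit clause — contradiction.
So fog must be the other value — set fog = True.
From the singleton clause (¬rain), rain = False.
But (rain) is also a unit clause — contradiction.
Neither fog = True nor fog = False works.
So rose must be the other value — set rose = False.
From the singleton clause (calm), calm = True.
Suppose fog = False.
From the singleton clause (¬rain), rain = False.
From the singleton clause (¬blue), blue = False.
But (blue) is also a unit clause — contradiction.
So fog must be the other value — set fog = True.
From the singleton clause (¬rain), rain = False.
But (rain) is also a unit clause — contradiction.
Neither fog = True nor fog = False works.
Neither rose = True nor rose = False works.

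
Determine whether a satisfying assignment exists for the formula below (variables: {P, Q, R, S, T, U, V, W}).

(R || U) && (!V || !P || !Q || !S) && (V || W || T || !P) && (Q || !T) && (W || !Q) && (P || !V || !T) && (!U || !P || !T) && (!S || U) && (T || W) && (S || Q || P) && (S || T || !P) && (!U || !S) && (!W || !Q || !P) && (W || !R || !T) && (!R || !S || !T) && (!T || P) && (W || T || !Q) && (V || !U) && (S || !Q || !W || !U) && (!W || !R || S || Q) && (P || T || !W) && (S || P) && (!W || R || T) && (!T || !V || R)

Suppose R = true.
Suppose Q = true.
The clause (W) is unit, so W = true.
The clause (!P) is unit, so P = false.
The clause (!T) is unit, so T = false.
That conflicts with the unit clause (T).
Undo Q and try Q = false.
The clause (!T) is unit, so T = false.
The clause (W) is unit, so W = true.
The clause (S) is unit, so S = true.
The clause (U) is unit, so U = true.
That conflicts with the unit clause (!U).
Neither Q = true nor Q = false works.
Undo R and try R = false.
The clause (U) is unit, so U = true.
The clause (!S) is unit, so S = false.
The clause (V) is unit, so V = true.
The clause (P) is unit, so P = true.
The clause (!T) is unit, so T = false.
That conflicts with the unit clause (T).
Neither R = true nor R = false works.
No assignment satisfies every clause.

No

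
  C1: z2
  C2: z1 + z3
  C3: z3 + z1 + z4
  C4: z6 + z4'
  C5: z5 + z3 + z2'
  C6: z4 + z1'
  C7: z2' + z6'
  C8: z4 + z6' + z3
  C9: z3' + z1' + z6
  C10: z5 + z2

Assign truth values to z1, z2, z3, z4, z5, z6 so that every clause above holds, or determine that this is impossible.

z1 ↦ 0, z2 ↦ 1, z3 ↦ 1, z4 ↦ 0, z5 ↦ 1, z6 ↦ 0

From the singleton clause (z2), z2 = 1.
From the singleton clause (z6'), z6 = 0.
From the singleton clause (z4'), z4 = 0.
From the singleton clause (z1'), z1 = 0.
From the singleton clause (z3), z3 = 1.
No clause remains; z5 is free.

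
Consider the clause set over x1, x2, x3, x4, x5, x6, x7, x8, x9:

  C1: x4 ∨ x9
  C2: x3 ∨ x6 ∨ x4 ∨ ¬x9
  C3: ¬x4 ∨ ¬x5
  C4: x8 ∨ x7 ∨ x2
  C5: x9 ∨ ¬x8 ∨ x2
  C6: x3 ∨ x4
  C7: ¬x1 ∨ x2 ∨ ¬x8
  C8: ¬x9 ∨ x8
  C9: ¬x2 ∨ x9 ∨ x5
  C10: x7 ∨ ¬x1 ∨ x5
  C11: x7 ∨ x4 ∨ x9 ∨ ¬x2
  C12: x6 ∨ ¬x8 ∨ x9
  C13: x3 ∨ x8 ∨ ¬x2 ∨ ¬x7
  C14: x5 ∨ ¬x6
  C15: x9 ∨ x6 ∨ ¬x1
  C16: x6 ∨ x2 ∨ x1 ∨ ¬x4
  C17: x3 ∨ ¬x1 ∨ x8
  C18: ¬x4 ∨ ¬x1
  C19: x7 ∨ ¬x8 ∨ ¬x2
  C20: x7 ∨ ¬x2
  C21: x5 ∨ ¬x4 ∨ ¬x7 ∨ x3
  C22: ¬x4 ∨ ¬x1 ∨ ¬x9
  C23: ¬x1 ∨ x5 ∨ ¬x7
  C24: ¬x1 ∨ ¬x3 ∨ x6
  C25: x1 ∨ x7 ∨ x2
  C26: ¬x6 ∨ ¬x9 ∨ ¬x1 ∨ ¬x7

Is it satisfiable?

Yes, satisfiable

Try x4 = False.
Unit clause (x9) forces x9 = True.
Unit clause (x3) forces x3 = True.
Unit clause (x8) forces x8 = True.
Try x1 = False.
Try x5 = True.
Try x7 = True.
No clause remains; x2, x6 are free.
A satisfying assignment: x1=False; x2=False; x3=True; x4=False; x5=True; x6=False; x7=True; x8=True; x9=True.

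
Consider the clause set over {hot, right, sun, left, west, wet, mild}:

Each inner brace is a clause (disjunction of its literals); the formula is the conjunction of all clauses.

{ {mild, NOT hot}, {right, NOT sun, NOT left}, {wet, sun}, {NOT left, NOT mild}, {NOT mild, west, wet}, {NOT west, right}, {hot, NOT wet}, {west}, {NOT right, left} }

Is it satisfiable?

The clause (west) is unit, so west = true.
The clause (right) is unit, so right = true.
The clause (left) is unit, so left = true.
The clause (NOT mild) is unit, so mild = false.
The clause (NOT hot) is unit, so hot = false.
The clause (NOT wet) is unit, so wet = false.
The clause (sun) is unit, so sun = true.
Every clause now holds.
A satisfying assignment: hot=false,  right=true,  sun=true,  left=true,  west=true,  wet=false,  mild=false.

Yes, satisfiable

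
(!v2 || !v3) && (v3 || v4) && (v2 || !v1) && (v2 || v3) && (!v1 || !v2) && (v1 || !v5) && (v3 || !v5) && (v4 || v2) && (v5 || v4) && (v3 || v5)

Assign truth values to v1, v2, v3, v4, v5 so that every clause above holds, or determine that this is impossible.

Branch on v2: set v2 = false.
From the singleton clause (!v1), v1 = false.
From the singleton clause (v3), v3 = true.
From the singleton clause (!v5), v5 = false.
From the singleton clause (v4), v4 = true.
All clauses are satisfied.

v1 ↦ false, v2 ↦ false, v3 ↦ true, v4 ↦ true, v5 ↦ false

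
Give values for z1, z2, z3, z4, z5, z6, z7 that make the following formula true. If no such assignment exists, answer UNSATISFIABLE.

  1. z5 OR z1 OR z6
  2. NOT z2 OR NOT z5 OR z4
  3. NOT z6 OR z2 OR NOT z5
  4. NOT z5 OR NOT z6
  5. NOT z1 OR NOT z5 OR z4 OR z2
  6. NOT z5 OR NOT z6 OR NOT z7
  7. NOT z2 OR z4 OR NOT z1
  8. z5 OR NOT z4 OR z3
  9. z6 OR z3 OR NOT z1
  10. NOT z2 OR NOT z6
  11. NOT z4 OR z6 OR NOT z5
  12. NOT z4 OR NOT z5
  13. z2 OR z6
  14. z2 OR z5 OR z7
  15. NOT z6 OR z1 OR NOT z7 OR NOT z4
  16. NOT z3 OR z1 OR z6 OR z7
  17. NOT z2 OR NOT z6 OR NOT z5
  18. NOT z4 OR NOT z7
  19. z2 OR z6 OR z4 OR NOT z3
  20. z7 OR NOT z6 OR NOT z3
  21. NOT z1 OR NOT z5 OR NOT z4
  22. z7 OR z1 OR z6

z1 ↦ false,  z2 ↦ false,  z3 ↦ false,  z4 ↦ false,  z5 ↦ false,  z6 ↦ true,  z7 ↦ true

Suppose z5 = false.
Suppose z1 = false.
From the singleton clause (z6), z6 = true.
From the singleton clause (NOT z2), z2 = false.
From the singleton clause (z7), z7 = true.
From the singleton clause (NOT z4), z4 = false.
No clause remains; z3 is free.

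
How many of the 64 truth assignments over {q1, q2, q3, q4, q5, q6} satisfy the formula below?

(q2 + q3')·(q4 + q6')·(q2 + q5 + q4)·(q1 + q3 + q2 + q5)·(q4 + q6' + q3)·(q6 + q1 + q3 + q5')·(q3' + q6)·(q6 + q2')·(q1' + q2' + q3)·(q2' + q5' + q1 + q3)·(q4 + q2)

There are 2^6 = 64 truth assignments over (q1, q2, q3, q4, q5, q6).
Split on q6. With q6 = 1, the clauses containing q6 are satisfied and q6' drops from the rest; 8 of the 2^5 = 32 assignments to the other variables satisfy what remains.
With q6 = 0, by the same count on the reduced clause set, 2 assignments work.
Total: 8 + 2 = 10.

10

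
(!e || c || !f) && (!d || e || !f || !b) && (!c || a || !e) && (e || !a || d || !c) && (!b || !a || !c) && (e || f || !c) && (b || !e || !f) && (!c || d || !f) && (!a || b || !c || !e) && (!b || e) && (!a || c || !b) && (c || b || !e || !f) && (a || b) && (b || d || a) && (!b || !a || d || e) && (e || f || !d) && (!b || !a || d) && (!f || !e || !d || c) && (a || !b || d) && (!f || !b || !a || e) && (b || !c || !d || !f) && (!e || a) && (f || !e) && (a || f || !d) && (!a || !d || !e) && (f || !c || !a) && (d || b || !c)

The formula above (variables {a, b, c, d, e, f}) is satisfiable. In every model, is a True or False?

Suppose a = false.
Unit clause (b) forces b = true.
Unit clause (e) forces e = true.
Now (!e) is unsatisfied and unit — conflict.
So every satisfying assignment has a = True.

True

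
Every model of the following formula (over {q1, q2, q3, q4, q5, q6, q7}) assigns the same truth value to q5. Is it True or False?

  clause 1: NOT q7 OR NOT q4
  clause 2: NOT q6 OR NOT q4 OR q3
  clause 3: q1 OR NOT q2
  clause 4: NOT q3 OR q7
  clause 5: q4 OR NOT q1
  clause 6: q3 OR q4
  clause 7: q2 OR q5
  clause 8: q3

Suppose q5 = false.
(q2) alone gives q2 = true.
(q1) alone gives q1 = true.
(q4) alone gives q4 = true.
(NOT q7) alone gives q7 = false.
(NOT q3) alone gives q3 = false.
Now (q3) is unsatisfied and unit — conflict.
So every satisfying assignment has q5 = True.

True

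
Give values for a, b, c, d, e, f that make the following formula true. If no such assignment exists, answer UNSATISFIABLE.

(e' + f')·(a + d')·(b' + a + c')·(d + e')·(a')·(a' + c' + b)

a ↦ 0, b ↦ 0, c ↦ 0, d ↦ 0, e ↦ 0, f ↦ 1

(a') alone gives a = 0.
(d') alone gives d = 0.
(e') alone gives e = 0.
Try b = 0.
No clause remains; c, f are free.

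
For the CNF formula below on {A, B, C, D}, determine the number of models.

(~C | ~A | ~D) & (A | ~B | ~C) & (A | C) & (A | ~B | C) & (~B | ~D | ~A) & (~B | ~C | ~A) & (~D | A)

5

There are 2^4 = 16 truth assignments over (A, B, C, D).
Check each against the 7 clauses (columns in the order A, B, C, D):
  F F F F  ✗ fails (A | C)
  F F F T  ✗ fails (A | C)
  F F T F  ✓ satisfies all
  F F T T  ✗ fails (~D | A)
  F T F F  ✗ fails (A | C)
  F T F T  ✗ fails (A | C)
  F T T F  ✗ fails (A | ~B | ~C)
  F T T T  ✗ fails (A | ~B | ~C)
  T F F F  ✓ satisfies all
  T F F T  ✓ satisfies all
  T F T F  ✓ satisfies all
  T F T T  ✗ fails (~C | ~A | ~D)
  T T F F  ✓ satisfies all
  T T F T  ✗ fails (~B | ~D | ~A)
  T T T F  ✗ fails (~B | ~C | ~A)
  T T T T  ✗ fails (~C | ~A | ~D)
5 of the 16 rows are models.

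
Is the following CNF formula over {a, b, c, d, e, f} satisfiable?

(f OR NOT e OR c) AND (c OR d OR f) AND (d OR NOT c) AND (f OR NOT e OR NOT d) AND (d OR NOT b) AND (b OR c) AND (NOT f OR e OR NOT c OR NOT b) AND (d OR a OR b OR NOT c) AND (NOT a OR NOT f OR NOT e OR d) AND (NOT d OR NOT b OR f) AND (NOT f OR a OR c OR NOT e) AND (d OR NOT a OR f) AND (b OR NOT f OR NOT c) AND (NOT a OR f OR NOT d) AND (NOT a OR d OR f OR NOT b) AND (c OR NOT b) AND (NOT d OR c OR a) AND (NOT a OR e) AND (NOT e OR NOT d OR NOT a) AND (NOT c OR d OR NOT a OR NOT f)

Case d = true:
Case f = true:
Case b = true:
(c) alone gives c = true.
(e) alone gives e = true.
(NOT a) alone gives a = false.
All clauses are satisfied.
A satisfying assignment: a ↦ false, b ↦ true, c ↦ true, d ↦ true, e ↦ true, f ↦ true.

Yes, satisfiable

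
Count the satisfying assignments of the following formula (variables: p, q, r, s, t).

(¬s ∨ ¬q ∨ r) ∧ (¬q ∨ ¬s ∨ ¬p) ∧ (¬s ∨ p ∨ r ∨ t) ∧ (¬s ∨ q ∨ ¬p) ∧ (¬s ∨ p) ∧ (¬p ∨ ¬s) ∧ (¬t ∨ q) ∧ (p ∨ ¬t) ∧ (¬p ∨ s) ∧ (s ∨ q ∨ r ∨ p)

There are 2^5 = 32 truth assignments over (p, q, r, s, t).
Split on r. With r = True, the clauses containing r are satisfied and ¬r drops from the rest; 2 of the 2^4 = 16 assignments to the other variables satisfy what remains.
With r = False, by the same count on the reduced clause set, 1 assignment works.
(One model: p=F, q=F, r=T, s=F, t=F.)
Total: 2 + 1 = 3.

3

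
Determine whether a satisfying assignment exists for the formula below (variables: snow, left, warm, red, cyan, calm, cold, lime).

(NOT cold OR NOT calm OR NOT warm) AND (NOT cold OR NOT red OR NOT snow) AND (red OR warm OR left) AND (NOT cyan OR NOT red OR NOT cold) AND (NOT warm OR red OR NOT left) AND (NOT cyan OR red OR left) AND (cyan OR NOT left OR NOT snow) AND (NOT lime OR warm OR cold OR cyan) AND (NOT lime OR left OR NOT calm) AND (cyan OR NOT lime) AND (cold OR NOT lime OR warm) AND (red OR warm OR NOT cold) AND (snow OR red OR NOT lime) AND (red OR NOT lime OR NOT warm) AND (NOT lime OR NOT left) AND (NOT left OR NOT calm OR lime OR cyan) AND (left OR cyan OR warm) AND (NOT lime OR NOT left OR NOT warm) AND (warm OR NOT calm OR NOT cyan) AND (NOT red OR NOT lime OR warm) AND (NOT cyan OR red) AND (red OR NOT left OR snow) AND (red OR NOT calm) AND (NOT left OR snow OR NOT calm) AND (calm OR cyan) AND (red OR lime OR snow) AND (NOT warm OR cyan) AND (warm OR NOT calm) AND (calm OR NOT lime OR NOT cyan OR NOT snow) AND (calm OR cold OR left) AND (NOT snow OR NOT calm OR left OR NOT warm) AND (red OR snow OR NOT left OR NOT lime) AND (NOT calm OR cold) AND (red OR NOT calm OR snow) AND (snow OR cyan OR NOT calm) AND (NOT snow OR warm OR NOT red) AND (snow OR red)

Suppose cyan = true.
The clause (red) is unit, so red = true.
The clause (NOT cold) is unit, so cold = false.
The clause (NOT calm) is unit, so calm = false.
The clause (left) is unit, so left = true.
The clause (NOT lime) is unit, so lime = false.
Suppose snow = false.
All clauses hold; warm can take either value.
A satisfying assignment: snow=false; left=true; warm=true; red=true; cyan=true; calm=false; cold=false; lime=false.

Yes, satisfiable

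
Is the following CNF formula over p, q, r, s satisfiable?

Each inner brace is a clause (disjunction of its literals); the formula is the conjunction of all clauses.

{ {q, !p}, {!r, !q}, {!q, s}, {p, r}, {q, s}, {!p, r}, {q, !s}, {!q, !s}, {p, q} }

Branch on q: set q = true.
Unit clause (!r) forces r = false.
Unit clause (s) forces s = true.
But (!s) is also a unit clause — contradiction.
Undo q and try q = false.
Unit clause (!p) forces p = false.
But (p) is also a unit clause — contradiction.
Neither q = true nor q = false works.
No assignment satisfies every clause.

No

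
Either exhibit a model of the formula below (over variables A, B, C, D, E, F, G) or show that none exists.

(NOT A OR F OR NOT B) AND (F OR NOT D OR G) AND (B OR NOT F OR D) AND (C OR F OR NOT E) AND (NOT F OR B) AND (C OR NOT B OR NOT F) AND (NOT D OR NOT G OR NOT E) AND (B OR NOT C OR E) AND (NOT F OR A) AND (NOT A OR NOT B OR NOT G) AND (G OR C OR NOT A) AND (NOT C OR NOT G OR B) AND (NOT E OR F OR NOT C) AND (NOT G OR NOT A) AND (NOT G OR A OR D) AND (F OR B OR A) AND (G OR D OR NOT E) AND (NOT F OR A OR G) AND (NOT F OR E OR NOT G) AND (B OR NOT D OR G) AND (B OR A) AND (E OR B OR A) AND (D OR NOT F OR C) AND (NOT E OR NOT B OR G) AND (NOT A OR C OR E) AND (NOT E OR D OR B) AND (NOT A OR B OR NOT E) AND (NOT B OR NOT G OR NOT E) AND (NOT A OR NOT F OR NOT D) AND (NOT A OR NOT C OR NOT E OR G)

Branch on F: set F = false.
Branch on A: set A = false.
From the singleton clause (B), B = true.
Branch on D: set D = true.
From the singleton clause (G), G = true.
From the singleton clause (NOT E), E = false.
All clauses hold; C can take either value.

A: false, B: true, C: false, D: true, E: false, F: false, G: true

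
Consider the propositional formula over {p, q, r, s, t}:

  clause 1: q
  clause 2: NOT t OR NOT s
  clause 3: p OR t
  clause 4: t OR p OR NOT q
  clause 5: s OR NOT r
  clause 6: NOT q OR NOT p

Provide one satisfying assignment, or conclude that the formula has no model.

(q) alone gives q = true.
(NOT p) alone gives p = false.
(t) alone gives t = true.
(NOT s) alone gives s = false.
(NOT r) alone gives r = false.
Every clause now holds.

p=false, q=true, r=false, s=false, t=true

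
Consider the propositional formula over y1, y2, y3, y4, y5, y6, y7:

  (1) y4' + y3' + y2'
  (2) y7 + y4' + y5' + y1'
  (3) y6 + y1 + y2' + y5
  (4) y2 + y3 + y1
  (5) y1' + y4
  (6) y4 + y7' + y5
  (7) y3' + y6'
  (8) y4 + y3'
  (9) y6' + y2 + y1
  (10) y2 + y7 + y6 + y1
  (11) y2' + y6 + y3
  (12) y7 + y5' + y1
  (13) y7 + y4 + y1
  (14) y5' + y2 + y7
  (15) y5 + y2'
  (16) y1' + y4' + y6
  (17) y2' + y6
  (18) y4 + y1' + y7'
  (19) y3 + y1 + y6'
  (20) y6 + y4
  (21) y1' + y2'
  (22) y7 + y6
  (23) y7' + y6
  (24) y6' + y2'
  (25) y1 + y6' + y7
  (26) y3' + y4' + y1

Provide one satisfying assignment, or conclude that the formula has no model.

y1 ↦ 1,  y2 ↦ 0,  y3 ↦ 0,  y4 ↦ 1,  y5 ↦ 1,  y6 ↦ 1,  y7 ↦ 1

Try y1 = 1.
The clause (y4) is unit, so y4 = 1.
The clause (y6) is unit, so y6 = 1.
The clause (y3') is unit, so y3 = 0.
The clause (y2') is unit, so y2 = 0.
Try y7 = 1.
No clause remains; y5 is free.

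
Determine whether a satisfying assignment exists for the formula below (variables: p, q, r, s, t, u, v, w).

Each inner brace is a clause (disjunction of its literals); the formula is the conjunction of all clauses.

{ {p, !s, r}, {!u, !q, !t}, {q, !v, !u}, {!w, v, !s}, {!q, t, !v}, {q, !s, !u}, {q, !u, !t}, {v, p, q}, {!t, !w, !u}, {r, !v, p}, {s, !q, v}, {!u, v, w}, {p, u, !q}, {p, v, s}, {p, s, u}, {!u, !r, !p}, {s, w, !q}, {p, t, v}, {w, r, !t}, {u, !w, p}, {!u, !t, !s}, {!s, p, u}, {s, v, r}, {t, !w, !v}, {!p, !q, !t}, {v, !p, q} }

Suppose p = true.
Suppose u = false.
Suppose q = true.
From the singleton clause (!t), t = false.
From the singleton clause (!v), v = false.
From the singleton clause (s), s = true.
From the singleton clause (!w), w = false.
All clauses hold; r can take either value.
A satisfying assignment: p ↦ true,  q ↦ true,  r ↦ false,  s ↦ true,  t ↦ false,  u ↦ false,  v ↦ false,  w ↦ false.

Yes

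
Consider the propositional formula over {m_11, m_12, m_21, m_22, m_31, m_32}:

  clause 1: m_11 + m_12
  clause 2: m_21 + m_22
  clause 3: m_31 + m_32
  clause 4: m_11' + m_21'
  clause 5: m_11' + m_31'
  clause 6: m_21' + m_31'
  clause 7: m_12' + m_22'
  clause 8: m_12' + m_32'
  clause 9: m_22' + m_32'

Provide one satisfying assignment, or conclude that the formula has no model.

UNSATISFIABLE

Try m_11 = 1.
From the singleton clause (m_21'), m_21 = 0.
From the singleton clause (m_22), m_22 = 1.
From the singleton clause (m_31'), m_31 = 0.
From the singleton clause (m_32), m_32 = 1.
Now (m_32') is unsatisfied and unit — conflict.
So m_11 must be the other value — set m_11 = 0.
From the singleton clause (m_12), m_12 = 1.
From the singleton clause (m_22'), m_22 = 0.
From the singleton clause (m_21), m_21 = 1.
From the singleton clause (m_31'), m_31 = 0.
From the singleton clause (m_32), m_32 = 1.
Now (m_32') is unsatisfied and unit — conflict.
Neither m_11 = 1 nor m_11 = 0 works.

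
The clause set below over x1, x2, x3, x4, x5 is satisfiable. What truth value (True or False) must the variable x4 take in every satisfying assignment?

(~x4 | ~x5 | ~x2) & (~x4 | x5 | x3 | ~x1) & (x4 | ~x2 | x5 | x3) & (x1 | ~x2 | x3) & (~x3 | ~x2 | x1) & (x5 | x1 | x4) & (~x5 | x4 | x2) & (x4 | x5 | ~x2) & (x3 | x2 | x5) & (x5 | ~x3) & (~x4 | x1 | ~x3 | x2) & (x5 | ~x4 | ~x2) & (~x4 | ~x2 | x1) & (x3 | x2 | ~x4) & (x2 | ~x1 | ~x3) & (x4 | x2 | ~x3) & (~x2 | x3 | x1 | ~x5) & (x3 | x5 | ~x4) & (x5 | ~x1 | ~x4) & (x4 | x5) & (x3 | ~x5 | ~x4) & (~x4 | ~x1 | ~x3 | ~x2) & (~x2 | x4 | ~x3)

False

Suppose x4 = 1.
Branch on x5: set x5 = 0.
From the singleton clause (~x3), x3 = 0.
Now (x3) is unsatisfied and unit — conflict.
So x5 must be the other value — set x5 = 1.
From the singleton clause (~x2), x2 = 0.
From the singleton clause (x3), x3 = 1.
From the singleton clause (x1), x1 = 1.
Now (~x1) is unsatisfied and unit — conflict.
Either choice for x5 ends in contradiction.
So every satisfying assignment has x4 = False.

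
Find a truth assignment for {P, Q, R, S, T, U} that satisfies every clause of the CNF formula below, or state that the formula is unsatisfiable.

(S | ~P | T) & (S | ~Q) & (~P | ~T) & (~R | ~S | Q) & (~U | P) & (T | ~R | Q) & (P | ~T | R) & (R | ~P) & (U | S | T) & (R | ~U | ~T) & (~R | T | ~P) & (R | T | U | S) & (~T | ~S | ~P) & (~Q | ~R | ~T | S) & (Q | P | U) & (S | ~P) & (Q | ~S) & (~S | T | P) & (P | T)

P ↦ 0, Q ↦ 1, R ↦ 1, S ↦ 1, T ↦ 1, U ↦ 0

Try S = 1.
Unit clause (Q) forces Q = 1.
Try P = 0.
Unit clause (~U) forces U = 0.
Unit clause (T) forces T = 1.
Unit clause (R) forces R = 1.
This assignment satisfies each clause.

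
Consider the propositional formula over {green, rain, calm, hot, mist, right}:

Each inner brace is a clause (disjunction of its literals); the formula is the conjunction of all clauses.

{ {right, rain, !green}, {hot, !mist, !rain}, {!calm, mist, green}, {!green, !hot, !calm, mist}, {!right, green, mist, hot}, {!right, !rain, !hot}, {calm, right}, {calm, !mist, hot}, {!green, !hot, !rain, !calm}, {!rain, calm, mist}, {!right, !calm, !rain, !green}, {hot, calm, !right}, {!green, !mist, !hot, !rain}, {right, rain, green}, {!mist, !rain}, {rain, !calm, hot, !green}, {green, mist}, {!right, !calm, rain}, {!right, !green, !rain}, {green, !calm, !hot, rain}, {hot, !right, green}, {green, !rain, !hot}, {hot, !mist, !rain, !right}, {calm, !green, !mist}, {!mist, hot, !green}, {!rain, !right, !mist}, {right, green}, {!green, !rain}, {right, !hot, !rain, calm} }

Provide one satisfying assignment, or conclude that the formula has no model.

Branch on calm: set calm = false.
(right) alone gives right = true.
(hot) alone gives hot = true.
(!rain) alone gives rain = false.
Branch on green: set green = false.
(mist) alone gives mist = true.
Every clause now holds.

green ↦ false, rain ↦ false, calm ↦ false, hot ↦ true, mist ↦ true, right ↦ true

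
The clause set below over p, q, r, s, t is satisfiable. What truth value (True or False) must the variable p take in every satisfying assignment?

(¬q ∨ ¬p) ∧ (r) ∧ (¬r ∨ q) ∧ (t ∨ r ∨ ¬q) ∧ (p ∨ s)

False

Suppose p = True.
(¬q) alone gives q = False.
(r) alone gives r = True.
Now (¬r) is unsatisfied and unit — conflict.
So every satisfying assignment has p = False.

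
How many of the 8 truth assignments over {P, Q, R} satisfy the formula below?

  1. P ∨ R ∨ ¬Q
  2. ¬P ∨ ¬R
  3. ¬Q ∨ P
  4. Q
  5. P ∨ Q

1

There are 2^3 = 8 truth assignments over (P, Q, R).
Check each against the 5 clauses (columns in the order P, Q, R):
  F F F  ✗ fails (Q)
  F F T  ✗ fails (Q)
  F T F  ✗ fails (P ∨ R ∨ ¬Q)
  F T T  ✗ fails (¬Q ∨ P)
  T F F  ✗ fails (Q)
  T F T  ✗ fails (¬P ∨ ¬R)
  T T F  ✓ satisfies all
  T T T  ✗ fails (¬P ∨ ¬R)
1 of the 8 rows is a model.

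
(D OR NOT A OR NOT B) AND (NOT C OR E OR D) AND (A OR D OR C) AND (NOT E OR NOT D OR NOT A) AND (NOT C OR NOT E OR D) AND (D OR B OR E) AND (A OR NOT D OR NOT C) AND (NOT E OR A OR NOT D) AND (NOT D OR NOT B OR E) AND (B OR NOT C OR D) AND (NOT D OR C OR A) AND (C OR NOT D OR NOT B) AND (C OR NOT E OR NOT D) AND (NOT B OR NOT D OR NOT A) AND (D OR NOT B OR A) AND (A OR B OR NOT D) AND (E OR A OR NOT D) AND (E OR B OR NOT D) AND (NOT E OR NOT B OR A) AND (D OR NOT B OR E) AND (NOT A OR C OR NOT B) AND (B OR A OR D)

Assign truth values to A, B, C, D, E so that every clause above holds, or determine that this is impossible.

Case D = false:
Case A = true:
(NOT B) alone gives B = false.
(E) alone gives E = true.
(NOT C) alone gives C = false.
This assignment satisfies each clause.

A=true,  B=false,  C=false,  D=false,  E=true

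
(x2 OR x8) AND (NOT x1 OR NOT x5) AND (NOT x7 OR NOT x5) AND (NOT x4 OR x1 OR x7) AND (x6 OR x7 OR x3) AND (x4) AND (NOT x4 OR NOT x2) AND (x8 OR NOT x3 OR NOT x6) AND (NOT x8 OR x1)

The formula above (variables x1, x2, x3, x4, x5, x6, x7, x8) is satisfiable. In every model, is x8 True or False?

True

Suppose x8 = false.
(x2) alone gives x2 = true.
(x4) alone gives x4 = true.
But (NOT x4) is also a unit clause — contradiction.
So every satisfying assignment has x8 = True.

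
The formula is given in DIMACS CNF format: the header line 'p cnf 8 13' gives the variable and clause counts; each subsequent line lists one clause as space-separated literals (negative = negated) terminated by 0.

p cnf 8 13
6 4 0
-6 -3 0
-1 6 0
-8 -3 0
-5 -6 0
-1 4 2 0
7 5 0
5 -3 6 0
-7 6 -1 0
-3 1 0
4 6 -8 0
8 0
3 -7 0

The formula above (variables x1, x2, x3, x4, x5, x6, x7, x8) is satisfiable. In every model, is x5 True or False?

Suppose x5 = False.
Unit clause (x7) forces x7 = True.
Unit clause (x8) forces x8 = True.
Unit clause (¬x3) forces x3 = False.
That conflicts with the unit clause (x3).
So every satisfying assignment has x5 = True.

True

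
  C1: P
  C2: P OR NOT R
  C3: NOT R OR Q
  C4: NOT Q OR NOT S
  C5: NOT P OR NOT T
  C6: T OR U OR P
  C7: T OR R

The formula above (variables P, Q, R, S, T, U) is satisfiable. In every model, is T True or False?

Suppose T = true.
Unit clause (P) forces P = true.
That conflicts with the unit clause (NOT P).
So every satisfying assignment has T = False.

False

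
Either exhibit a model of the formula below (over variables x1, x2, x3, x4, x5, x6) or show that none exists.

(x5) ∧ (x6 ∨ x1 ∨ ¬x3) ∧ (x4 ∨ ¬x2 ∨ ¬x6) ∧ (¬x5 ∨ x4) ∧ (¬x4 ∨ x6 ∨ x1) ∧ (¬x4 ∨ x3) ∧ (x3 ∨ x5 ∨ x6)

(x5) alone gives x5 = True.
(x4) alone gives x4 = True.
(x3) alone gives x3 = True.
Try x6 = True.
No clause remains; x1, x2 are free.

x1: False, x2: True, x3: True, x4: True, x5: True, x6: True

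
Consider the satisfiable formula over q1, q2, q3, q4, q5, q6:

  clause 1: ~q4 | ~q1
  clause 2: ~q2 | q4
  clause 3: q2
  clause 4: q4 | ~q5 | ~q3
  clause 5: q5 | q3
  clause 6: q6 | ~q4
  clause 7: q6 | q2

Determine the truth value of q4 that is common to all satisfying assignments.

Suppose q4 = 0.
The clause (~q2) is unit, so q2 = 0.
Now (q2) is unsatisfied and unit — conflict.
So every satisfying assignment has q4 = True.

True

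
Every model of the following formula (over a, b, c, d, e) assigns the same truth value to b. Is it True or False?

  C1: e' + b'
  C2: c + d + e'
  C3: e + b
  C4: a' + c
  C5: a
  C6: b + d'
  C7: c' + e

Suppose b = 1.
The clause (e') is unit, so e = 0.
The clause (a) is unit, so a = 1.
The clause (c) is unit, so c = 1.
But (c') is also a unit clause — contradiction.
So every satisfying assignment has b = False.

False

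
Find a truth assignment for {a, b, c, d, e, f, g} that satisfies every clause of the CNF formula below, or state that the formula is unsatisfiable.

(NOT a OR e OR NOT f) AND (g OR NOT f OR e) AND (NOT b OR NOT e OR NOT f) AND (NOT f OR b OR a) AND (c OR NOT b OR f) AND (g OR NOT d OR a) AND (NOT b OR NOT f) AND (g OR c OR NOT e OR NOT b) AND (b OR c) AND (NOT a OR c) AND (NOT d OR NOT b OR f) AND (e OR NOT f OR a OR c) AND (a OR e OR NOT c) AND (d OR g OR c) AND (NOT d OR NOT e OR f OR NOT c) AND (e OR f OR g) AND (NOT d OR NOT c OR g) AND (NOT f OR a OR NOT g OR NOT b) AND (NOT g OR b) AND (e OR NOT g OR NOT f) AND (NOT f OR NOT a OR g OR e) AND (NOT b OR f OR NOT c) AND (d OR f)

Branch on b: set b = false.
Unit clause (c) forces c = true.
Unit clause (NOT g) forces g = false.
Unit clause (NOT d) forces d = false.
Unit clause (f) forces f = true.
Unit clause (e) forces e = true.
Unit clause (a) forces a = true.
This assignment satisfies each clause.

a=true,  b=false,  c=true,  d=false,  e=true,  f=true,  g=false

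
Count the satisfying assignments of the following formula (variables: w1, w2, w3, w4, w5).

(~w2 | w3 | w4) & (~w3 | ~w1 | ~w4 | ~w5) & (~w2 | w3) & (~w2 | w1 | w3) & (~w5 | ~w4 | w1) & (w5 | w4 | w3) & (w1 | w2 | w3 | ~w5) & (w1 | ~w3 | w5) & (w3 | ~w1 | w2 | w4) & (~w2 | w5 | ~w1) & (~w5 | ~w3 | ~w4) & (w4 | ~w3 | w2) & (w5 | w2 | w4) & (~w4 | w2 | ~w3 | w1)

6

There are 2^5 = 32 truth assignments over (w1, w2, w3, w4, w5).
Split on w2. With w2 = 1, the clauses containing w2 are satisfied and ~w2 drops from the rest; 2 of the 2^4 = 16 assignments to the other variables satisfy what remains.
With w2 = 0, by the same count on the reduced clause set, 4 assignments work.
(One model: w1=F, w2=F, w3=F, w4=T, w5=F.)
Total: 2 + 4 = 6.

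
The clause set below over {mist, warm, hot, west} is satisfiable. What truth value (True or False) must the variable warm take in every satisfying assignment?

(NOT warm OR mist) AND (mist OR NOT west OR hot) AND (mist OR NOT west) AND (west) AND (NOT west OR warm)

Suppose warm = false.
The clause (west) is unit, so west = true.
But (NOT west) is also a unit clause — contradiction.
So every satisfying assignment has warm = True.

True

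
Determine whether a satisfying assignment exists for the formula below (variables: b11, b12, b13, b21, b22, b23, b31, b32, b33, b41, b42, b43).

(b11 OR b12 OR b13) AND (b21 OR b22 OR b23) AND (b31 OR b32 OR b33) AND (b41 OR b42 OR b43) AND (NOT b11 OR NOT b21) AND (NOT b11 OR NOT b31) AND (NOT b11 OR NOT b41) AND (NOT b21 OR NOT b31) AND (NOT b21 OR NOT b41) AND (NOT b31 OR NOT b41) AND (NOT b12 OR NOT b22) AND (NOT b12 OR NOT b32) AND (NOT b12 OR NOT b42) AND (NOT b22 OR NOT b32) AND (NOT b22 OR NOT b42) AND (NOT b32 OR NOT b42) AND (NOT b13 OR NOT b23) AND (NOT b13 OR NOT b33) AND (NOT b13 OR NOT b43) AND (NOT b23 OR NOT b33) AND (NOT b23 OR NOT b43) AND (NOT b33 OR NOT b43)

No

Try b11 = false.
Try b12 = true.
The clause (NOT b22) is unit, so b22 = false.
The clause (NOT b32) is unit, so b32 = false.
The clause (NOT b42) is unit, so b42 = false.
Try b21 = true.
The clause (NOT b31) is unit, so b31 = false.
The clause (b33) is unit, so b33 = true.
The clause (NOT b41) is unit, so b41 = false.
The clause (b43) is unit, so b43 = true.
But (NOT b43) is also a unit clause — contradiction.
That branch fails; take b21 = false instead.
The clause (b23) is unit, so b23 = true.
The clause (NOT b13) is unit, so b13 = false.
The clause (NOT b33) is unit, so b33 = false.
The clause (b31) is unit, so b31 = true.
The clause (NOT b41) is unit, so b41 = false.
The clause (b43) is unit, so b43 = true.
But (NOT b43) is also a unit clause — contradiction.
Neither b21 = true nor b21 = false works.
That branch fails; take b12 = false instead.
The clause (b13) is unit, so b13 = true.
The clause (NOT b23) is unit, so b23 = false.
The clause (NOT b33) is unit, so b33 = false.
The clause (NOT b43) is unit, so b43 = false.
Try b21 = true.
The clause (NOT b31) is unit, so b31 = false.
The clause (b32) is unit, so b32 = true.
The clause (NOT b41) is unit, so b41 = false.
The clause (b42) is unit, so b42 = true.
But (NOT b42) is also a unit clause — contradiction.
That branch fails; take b21 = false instead.
The clause (b22) is unit, so b22 = true.
The clause (NOT b32) is unit, so b32 = false.
The clause (b31) is unit, so b31 = true.
The clause (NOT b41) is unit, so b41 = false.
The clause (b42) is unit, so b42 = true.
But (NOT b42) is also a unit clause — contradiction.
Neither b21 = true nor b21 = false works.
Neither b12 = true nor b12 = false works.
That branch fails; take b11 = true instead.
The clause (NOT b21) is unit, so b21 = false.
The clause (NOT b31) is unit, so b31 = false.
The clause (NOT b41) is unit, so b41 = false.
Try b22 = true.
The clause (NOT b12) is unit, so b12 = false.
The clause (NOT b32) is unit, so b32 = false.
The clause (b33) is unit, so b33 = true.
The clause (NOT b42) is unit, so b42 = false.
The clause (b43) is unit, so b43 = true.
But (NOT b43) is also a unit clause — contradiction.
That branch fails; take b22 = false instead.
The clause (b23) is unit, so b23 = true.
The clause (NOT b13) is unit, so b13 = false.
The clause (NOT b33) is unit, so b33 = false.
The clause (b32) is unit, so b32 = true.
The clause (NOT b12) is unit, so b12 = false.
The clause (NOT b42) is unit, so b42 = false.
The clause (b43) is unit, so b43 = true.
But (NOT b43) is also a unit clause — contradiction.
Neither b22 = true nor b22 = false works.
Neither b11 = true nor b11 = false works.
No assignment satisfies every clause.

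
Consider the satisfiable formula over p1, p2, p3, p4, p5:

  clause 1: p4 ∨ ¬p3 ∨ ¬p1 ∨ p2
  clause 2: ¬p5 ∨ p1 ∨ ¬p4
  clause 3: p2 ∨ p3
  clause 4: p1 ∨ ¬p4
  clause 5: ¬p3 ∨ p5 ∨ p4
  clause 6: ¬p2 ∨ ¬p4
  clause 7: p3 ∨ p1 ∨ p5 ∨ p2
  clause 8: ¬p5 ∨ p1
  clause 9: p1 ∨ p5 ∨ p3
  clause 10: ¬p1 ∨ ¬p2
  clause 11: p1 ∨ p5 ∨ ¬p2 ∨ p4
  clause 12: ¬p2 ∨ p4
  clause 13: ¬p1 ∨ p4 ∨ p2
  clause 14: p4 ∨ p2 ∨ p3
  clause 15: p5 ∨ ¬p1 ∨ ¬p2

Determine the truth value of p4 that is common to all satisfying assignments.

True

Suppose p4 = False.
The clause (¬p2) is unit, so p2 = False.
The clause (p3) is unit, so p3 = True.
The clause (¬p1) is unit, so p1 = False.
The clause (p5) is unit, so p5 = True.
That conflicts with the unit clause (¬p5).
So every satisfying assignment has p4 = True.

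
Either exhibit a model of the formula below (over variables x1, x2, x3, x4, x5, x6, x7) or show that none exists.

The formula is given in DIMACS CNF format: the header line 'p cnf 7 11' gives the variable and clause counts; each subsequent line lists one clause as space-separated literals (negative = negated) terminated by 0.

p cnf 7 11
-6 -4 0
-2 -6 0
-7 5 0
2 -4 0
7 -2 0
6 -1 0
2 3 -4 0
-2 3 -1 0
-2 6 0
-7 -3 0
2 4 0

Case x6 = False:
The clause (¬x1) is unit, so x1 = False.
The clause (¬x2) is unit, so x2 = False.
The clause (¬x4) is unit, so x4 = False.
That conflicts with the unit clause (x4).
Undo x6 and try x6 = True.
The clause (¬x4) is unit, so x4 = False.
The clause (¬x2) is unit, so x2 = False.
That conflicts with the unit clause (x2).
Either choice for x6 ends in contradiction.

UNSATISFIABLE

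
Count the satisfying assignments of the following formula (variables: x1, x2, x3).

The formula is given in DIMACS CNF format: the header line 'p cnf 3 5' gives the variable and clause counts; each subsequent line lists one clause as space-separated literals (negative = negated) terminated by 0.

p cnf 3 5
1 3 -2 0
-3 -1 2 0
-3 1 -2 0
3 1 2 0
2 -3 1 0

There are 2^3 = 8 truth assignments over (x1, x2, x3).
Split on x1. With x1 = True, the clauses containing x1 are satisfied and ¬x1 drops from the rest; 3 of the 2^2 = 4 assignments to the other variables satisfy what remains.
With x1 = False, by the same count on the reduced clause set, 0 assignments work.
(One model: x1=T, x2=F, x3=F.)
Total: 3 + 0 = 3.

3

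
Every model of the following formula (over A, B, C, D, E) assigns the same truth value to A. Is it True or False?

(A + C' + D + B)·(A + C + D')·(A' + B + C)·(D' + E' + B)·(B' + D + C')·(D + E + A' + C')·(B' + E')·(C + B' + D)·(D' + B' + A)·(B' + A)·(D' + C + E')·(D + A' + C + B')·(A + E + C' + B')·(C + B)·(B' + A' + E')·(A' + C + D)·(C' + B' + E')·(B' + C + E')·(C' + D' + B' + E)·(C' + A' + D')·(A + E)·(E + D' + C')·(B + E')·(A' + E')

True

Suppose A = 0.
(B') alone gives B = 0.
(C) alone gives C = 1.
(D) alone gives D = 1.
(E') alone gives E = 0.
That conflicts with the unit clause (E).
So every satisfying assignment has A = True.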